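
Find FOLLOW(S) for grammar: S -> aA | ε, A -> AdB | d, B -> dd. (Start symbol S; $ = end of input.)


$ ∈ FOLLOW(S). For each A -> αBβ: add FIRST(β)\{ε} to FOLLOW(B); if β nullable, add FOLLOW(A).
FOLLOW(S) = {$}


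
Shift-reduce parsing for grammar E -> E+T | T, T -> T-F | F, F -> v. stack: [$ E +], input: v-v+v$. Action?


no handle ('E+' is not any RHS); shift 'v'
Action: shift


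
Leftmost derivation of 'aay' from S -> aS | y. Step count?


Derivation: S => aS => aaS => aay
Steps: 3


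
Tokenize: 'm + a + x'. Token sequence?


Scan left to right, longest-match per lexeme
Tokens: ID(m), OP(+), ID(a), OP(+), ID(x)


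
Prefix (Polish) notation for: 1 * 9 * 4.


left-to-right (same/higher precedence on left): tree is (* (* 1 9) 4)
Prefix: * * 1 9 4


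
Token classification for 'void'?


Pattern: reserved word
Type: KEYWORD


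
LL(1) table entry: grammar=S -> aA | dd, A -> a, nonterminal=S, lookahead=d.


For [S, d]: 'd' ∈ FIRST(dd)
Entry: S -> dd


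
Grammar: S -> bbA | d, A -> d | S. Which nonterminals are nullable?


A nonterminal is nullable iff some alternative derives ε (directly, or every symbol in it is nullable)
Nullable: {}


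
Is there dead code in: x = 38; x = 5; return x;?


first assignment to x is overwritten before any read
Dead: 'x = 38'


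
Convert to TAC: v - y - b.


Break into single-operator statements:
t1 = v - y
t2 = t1 - b


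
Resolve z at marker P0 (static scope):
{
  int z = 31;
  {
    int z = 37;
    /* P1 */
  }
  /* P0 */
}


z declared in the same block as P0
z = 31


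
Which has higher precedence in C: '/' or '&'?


'/' is multiplicative (level 10); '&' is bitwise AND (level 5)
Higher level binds tighter
'/' has higher precedence than '&'


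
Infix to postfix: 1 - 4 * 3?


* has higher precedence, evaluate 4*3 first
Postfix: 1 4 3 * -


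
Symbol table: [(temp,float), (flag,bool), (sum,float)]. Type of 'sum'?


Lookup 'sum' → type float


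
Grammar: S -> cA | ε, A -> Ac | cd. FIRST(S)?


Per alternative of S: FIRST(cA) = {c}; FIRST(ε) = {ε}
FIRST(S) = {c, ε}


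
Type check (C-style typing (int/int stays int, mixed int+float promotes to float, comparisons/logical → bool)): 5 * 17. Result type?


Operand types: int * int
Rule: mixed int/float promotes to float; int/int stays int
Result type: int


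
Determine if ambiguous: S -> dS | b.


right-linear, alternatives start with distinct terminals 'd' vs 'b': unique leftmost derivation
Unambiguous


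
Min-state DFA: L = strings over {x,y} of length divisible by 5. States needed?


Track length mod 5: states 0..4, accept at 0
Minimal DFA: 5 states


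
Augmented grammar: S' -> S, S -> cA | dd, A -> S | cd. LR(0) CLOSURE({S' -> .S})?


Start: S' -> .S
For each item with dot before a nonterminal B, add B -> .γ for every B-production
Closure: [S' -> .S, S -> .cA, S -> .dd]


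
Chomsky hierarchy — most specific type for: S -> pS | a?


Right-linear: every RHS is a terminal or a terminal followed by one nonterminal
Classification: Type 3 (Regular)


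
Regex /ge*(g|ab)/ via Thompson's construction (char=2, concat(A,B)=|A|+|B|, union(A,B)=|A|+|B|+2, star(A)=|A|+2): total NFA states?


Syntax tree has 5 char leaf(s), 1 union(s), 1 star(s)
chars contribute 5×2 = 10; each union adds +2; each star adds +2
Total: 10 + 2 + 2 = 14 states


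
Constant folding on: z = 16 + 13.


16 + 13 = 29 at compile time
Optimized: z = 29


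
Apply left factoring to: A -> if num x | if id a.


Common prefix: 'if'
Factored: A -> if A', A' -> num x | id a


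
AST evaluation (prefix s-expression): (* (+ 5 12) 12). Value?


Evaluate inner: (+ 5 12) = 17
Evaluate root: (* 17 12) = 204
Result: 204


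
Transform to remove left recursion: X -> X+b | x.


Left-recursive alternatives: X+b; non-recursive: x
Introduce X': X -> xX', X' -> +bX' | ε


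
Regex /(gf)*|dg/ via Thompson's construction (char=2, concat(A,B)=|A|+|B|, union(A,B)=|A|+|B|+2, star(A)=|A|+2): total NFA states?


Syntax tree has 4 char leaf(s), 1 union(s), 1 star(s)
chars contribute 4×2 = 8; each union adds +2; each star adds +2
Total: 8 + 2 + 2 = 12 states


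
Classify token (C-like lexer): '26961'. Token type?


Pattern: digits only
Type: INTEGER_LITERAL


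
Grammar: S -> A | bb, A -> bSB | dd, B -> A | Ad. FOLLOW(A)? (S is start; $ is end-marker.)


$ ∈ FOLLOW(S). For each A -> αBβ: add FIRST(β)\{ε} to FOLLOW(B); if β nullable, add FOLLOW(A).
FOLLOW(A) = {$, b, d}


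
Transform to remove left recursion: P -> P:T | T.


Left-recursive alternatives: P:T; non-recursive: T
Introduce P': P -> TP', P' -> :TP' | ε


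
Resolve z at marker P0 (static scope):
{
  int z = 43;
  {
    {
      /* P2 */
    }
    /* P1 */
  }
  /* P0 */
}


z declared in the same block as P0
z = 43


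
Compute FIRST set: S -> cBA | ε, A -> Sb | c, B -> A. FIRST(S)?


Per alternative of S: FIRST(cBA) = {c}; FIRST(ε) = {ε}
FIRST(S) = {c, ε}


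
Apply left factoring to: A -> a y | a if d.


Common prefix: 'a'
Factored: A -> a A', A' -> y | if d


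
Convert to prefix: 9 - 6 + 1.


left-to-right (same/higher precedence on left): tree is (+ (- 9 6) 1)
Prefix: + - 9 6 1


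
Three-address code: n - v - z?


Break into single-operator statements:
t1 = n - v
t2 = t1 - z


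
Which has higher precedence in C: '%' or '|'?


'%' is multiplicative (level 10); '|' is bitwise OR (level 3)
Higher level binds tighter
'%' has higher precedence than '|'


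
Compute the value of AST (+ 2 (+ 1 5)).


Evaluate inner: (+ 1 5) = 6
Evaluate root: (+ 2 6) = 8
Result: 8


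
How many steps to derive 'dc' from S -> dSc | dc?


Derivation: S => dc
Steps: 1


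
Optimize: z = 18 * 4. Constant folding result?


18 * 4 = 72 at compile time
Optimized: z = 72


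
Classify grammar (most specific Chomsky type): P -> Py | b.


Left-linear: every RHS is a terminal or one nonterminal followed by a terminal
Classification: Type 3 (Regular)


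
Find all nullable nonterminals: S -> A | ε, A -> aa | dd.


A nonterminal is nullable iff some alternative derives ε (directly, or every symbol in it is nullable)
Nullable: {S}


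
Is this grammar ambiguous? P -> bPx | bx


balanced b^n…x^n: each string has a unique parse
Unambiguous


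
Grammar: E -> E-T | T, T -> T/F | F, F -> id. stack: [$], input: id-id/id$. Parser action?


no handle on stack; shift 'id'
Action: shift


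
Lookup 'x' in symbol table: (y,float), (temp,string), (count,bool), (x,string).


Lookup 'x' → type string


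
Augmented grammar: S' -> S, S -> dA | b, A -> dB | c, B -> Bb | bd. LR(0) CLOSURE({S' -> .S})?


Start: S' -> .S
For each item with dot before a nonterminal B, add B -> .γ for every B-production
Closure: [S' -> .S, S -> .dA, S -> .b]


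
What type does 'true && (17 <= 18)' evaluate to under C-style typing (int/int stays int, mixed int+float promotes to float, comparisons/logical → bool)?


Operand types: bool && bool
Rule: logical operators take bool operands and yield bool
Result type: bool


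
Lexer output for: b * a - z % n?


Scan left to right, longest-match per lexeme
Tokens: ID(b), OP(*), ID(a), OP(-), ID(z), OP(%), ID(n)


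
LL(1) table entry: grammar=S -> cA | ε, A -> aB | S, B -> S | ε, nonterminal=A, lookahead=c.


For [A, c]: 'c' ∈ FIRST(S)
Entry: A -> S


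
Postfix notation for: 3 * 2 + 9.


Left to right (same or higher precedence on left)
Postfix: 3 2 * 9 +


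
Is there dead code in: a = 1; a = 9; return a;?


first assignment to a is overwritten before any read
Dead: 'a = 1'


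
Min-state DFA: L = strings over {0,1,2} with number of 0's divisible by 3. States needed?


Track (count of 0) mod 3: states 0..2, accept at 0
Minimal DFA: 3 states


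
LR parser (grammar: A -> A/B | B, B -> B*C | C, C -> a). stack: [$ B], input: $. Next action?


lookahead ∉ {*} so B won't extend; reduce A -> B
Action: reduce (A -> B)


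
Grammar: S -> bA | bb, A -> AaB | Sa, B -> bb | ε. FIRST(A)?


Per alternative of A: FIRST(AaB) = {b}; FIRST(Sa) = {b}
FIRST(A) = {b}


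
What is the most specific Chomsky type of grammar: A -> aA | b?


Right-linear: every RHS is a terminal or a terminal followed by one nonterminal
Classification: Type 3 (Regular)


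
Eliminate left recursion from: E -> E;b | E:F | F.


Left-recursive alternatives: E;b, E:F; non-recursive: F
Introduce E': E -> FE', E' -> ;bE' | :FE' | ε


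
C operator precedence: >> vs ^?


'>>' is shift (level 8); '^' is bitwise XOR (level 4)
Higher level binds tighter
'>>' has higher precedence than '^'


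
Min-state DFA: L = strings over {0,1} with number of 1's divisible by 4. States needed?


Track (count of 1) mod 4: states 0..3, accept at 0
Minimal DFA: 4 states


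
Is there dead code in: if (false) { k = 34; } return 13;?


condition is constant false, so the whole block is unreachable
Dead: 'if (false) { k = 34; }'


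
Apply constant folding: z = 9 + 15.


9 + 15 = 24 at compile time
Optimized: z = 24


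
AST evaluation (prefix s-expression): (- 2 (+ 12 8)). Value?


Evaluate inner: (+ 12 8) = 20
Evaluate root: (- 2 20) = -18
Result: -18


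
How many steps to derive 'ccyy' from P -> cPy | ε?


Derivation: P => cPy => ccPyy => ccyy
Steps: 3


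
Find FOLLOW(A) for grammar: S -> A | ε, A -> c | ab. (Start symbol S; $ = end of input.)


$ ∈ FOLLOW(S). For each A -> αBβ: add FIRST(β)\{ε} to FOLLOW(B); if β nullable, add FOLLOW(A).
FOLLOW(A) = {$}


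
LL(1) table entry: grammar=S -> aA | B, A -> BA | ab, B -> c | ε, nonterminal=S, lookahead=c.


For [S, c]: 'c' ∈ FIRST(B)
Entry: S -> B


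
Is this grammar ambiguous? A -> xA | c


right-linear, alternatives start with distinct terminals 'x' vs 'c': unique leftmost derivation
Unambiguous


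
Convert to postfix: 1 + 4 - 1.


Left to right (same or higher precedence on left)
Postfix: 1 4 + 1 -


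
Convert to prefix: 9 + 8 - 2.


left-to-right (same/higher precedence on left): tree is (- (+ 9 8) 2)
Prefix: - + 9 8 2


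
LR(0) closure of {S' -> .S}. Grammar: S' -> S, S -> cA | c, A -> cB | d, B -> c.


Start: S' -> .S
For each item with dot before a nonterminal B, add B -> .γ for every B-production
Closure: [S' -> .S, S -> .cA, S -> .c]


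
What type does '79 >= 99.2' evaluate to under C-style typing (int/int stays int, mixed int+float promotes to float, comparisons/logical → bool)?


Operand types: int >= float
Rule: comparison yields bool
Result type: bool


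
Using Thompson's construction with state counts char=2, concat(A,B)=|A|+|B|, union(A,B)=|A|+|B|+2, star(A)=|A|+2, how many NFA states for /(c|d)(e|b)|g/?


Syntax tree has 5 char leaf(s), 3 union(s), 0 star(s)
chars contribute 5×2 = 10; each union adds +2; each star adds +2
Total: 10 + 6 + 0 = 16 states


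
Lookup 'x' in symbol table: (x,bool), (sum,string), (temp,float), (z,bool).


Lookup 'x' → type bool


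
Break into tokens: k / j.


Scan left to right, longest-match per lexeme
Tokens: ID(k), OP(/), ID(j)


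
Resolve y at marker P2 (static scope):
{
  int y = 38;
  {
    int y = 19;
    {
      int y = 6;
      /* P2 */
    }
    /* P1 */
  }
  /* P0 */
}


y declared in the same block as P2
y = 6


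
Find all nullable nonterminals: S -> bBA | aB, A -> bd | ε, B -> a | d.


A nonterminal is nullable iff some alternative derives ε (directly, or every symbol in it is nullable)
Nullable: {A}


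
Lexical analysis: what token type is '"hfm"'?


Pattern: double-quoted sequence
Type: STRING_LITERAL


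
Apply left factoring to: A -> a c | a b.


Common prefix: 'a'
Factored: A -> a A', A' -> c | b


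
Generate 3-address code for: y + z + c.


Break into single-operator statements:
t1 = y + z
t2 = t1 + c


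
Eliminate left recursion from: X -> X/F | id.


Left-recursive alternatives: X/F; non-recursive: id
Introduce X': X -> idX', X' -> /FX' | ε


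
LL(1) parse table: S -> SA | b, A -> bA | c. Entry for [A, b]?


For [A, b]: 'b' ∈ FIRST(bA)
Entry: A -> bA


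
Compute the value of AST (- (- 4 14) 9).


Evaluate inner: (- 4 14) = -10
Evaluate root: (- -10 9) = -19
Result: -19


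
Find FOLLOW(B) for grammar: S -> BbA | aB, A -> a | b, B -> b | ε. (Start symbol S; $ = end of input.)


$ ∈ FOLLOW(S). For each A -> αBβ: add FIRST(β)\{ε} to FOLLOW(B); if β nullable, add FOLLOW(A).
FOLLOW(B) = {$, b}


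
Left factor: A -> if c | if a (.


Common prefix: 'if'
Factored: A -> if A', A' -> c | a (


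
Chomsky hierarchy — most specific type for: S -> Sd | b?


Left-linear: every RHS is a terminal or one nonterminal followed by a terminal
Classification: Type 3 (Regular)


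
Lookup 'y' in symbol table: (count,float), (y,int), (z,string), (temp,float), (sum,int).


Lookup 'y' → type int


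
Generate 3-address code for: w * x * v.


Break into single-operator statements:
t1 = w * x
t2 = t1 * v


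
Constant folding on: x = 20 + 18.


20 + 18 = 38 at compile time
Optimized: x = 38


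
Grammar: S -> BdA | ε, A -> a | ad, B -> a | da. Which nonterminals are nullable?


A nonterminal is nullable iff some alternative derives ε (directly, or every symbol in it is nullable)
Nullable: {S}


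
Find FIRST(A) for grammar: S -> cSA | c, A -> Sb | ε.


Per alternative of A: FIRST(Sb) = {c}; FIRST(ε) = {ε}
FIRST(A) = {c, ε}


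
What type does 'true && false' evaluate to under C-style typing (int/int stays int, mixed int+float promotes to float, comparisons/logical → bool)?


Operand types: bool && bool
Rule: logical operators take bool operands and yield bool
Result type: bool


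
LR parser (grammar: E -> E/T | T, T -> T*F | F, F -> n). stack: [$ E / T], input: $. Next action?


handle 'E/T' on top; lookahead ∈ FOLLOW(E) = {/, $}
Action: reduce (E -> E/T)


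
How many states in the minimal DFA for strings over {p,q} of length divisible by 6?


Track length mod 6: states 0..5, accept at 0
Minimal DFA: 6 states


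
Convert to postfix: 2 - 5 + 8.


Left to right (same or higher precedence on left)
Postfix: 2 5 - 8 +


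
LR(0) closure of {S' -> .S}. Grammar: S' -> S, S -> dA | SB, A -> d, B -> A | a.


Start: S' -> .S
For each item with dot before a nonterminal B, add B -> .γ for every B-production
Closure: [S' -> .S, S -> .dA, S -> .SB]


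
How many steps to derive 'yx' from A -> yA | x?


Derivation: A => yA => yx
Steps: 2


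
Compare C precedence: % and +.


'%' is multiplicative (level 10); '+' is additive (level 9)
Higher level binds tighter
'%' has higher precedence than '+'


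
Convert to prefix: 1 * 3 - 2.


left-to-right (same/higher precedence on left): tree is (- (* 1 3) 2)
Prefix: - * 1 3 2


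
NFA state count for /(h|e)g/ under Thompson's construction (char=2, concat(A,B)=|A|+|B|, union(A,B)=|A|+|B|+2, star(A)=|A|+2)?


Syntax tree has 3 char leaf(s), 1 union(s), 0 star(s)
chars contribute 3×2 = 6; each union adds +2; each star adds +2
Total: 6 + 2 + 0 = 8 states


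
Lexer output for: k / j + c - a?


Scan left to right, longest-match per lexeme
Tokens: ID(k), OP(/), ID(j), OP(+), ID(c), OP(-), ID(a)


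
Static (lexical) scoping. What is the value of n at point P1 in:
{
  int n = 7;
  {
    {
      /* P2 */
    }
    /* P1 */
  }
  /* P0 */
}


P1's block does not declare n; resolves to the enclosing declaration at depth 0
n = 7


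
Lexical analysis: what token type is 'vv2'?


Pattern: letter/underscore followed by alphanumerics, not a keyword
Type: IDENTIFIER


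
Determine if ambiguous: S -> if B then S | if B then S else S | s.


dangling else: 'if B then if B then s else s' parses two ways
Ambiguous


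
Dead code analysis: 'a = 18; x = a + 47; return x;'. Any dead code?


a is read by x's definition; x is returned
No dead code


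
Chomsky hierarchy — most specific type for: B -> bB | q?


Right-linear: every RHS is a terminal or a terminal followed by one nonterminal
Classification: Type 3 (Regular)


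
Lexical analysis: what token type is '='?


Pattern: operator symbol
Type: OPERATOR


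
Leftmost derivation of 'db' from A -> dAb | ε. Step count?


Derivation: A => dAb => db
Steps: 2


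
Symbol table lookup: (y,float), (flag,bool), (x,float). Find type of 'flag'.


Lookup 'flag' → type bool


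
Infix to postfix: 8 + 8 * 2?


* has higher precedence, evaluate 8*2 first
Postfix: 8 8 2 * +


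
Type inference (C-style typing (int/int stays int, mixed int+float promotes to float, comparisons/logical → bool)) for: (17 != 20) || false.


Operand types: bool || bool
Rule: logical operators take bool operands and yield bool
Result type: bool


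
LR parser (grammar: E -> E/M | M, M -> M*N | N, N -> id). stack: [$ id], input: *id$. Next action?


'id' on top is the handle for N -> id
Action: reduce (N -> id)


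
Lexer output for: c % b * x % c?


Scan left to right, longest-match per lexeme
Tokens: ID(c), OP(%), ID(b), OP(*), ID(x), OP(%), ID(c)


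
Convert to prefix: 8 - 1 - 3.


left-to-right (same/higher precedence on left): tree is (- (- 8 1) 3)
Prefix: - - 8 1 3


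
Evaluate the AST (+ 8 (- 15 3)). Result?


Evaluate inner: (- 15 3) = 12
Evaluate root: (+ 8 12) = 20
Result: 20


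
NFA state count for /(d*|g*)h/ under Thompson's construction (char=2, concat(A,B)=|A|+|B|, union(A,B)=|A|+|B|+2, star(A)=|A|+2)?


Syntax tree has 3 char leaf(s), 1 union(s), 2 star(s)
chars contribute 3×2 = 6; each union adds +2; each star adds +2
Total: 6 + 2 + 4 = 12 states


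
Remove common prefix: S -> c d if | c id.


Common prefix: 'c'
Factored: S -> c S', S' -> d if | id


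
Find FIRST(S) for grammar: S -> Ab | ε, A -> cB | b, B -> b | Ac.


Per alternative of S: FIRST(Ab) = {b, c}; FIRST(ε) = {ε}
FIRST(S) = {b, c, ε}


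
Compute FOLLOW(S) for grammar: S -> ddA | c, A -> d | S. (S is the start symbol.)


$ ∈ FOLLOW(S). For each A -> αBβ: add FIRST(β)\{ε} to FOLLOW(B); if β nullable, add FOLLOW(A).
FOLLOW(S) = {$}


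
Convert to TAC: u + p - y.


Break into single-operator statements:
t1 = u + p
t2 = t1 - y


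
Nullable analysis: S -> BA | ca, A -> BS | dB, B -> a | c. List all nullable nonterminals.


A nonterminal is nullable iff some alternative derives ε (directly, or every symbol in it is nullable)
Nullable: {}


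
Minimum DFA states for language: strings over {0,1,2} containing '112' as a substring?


KMP-style automaton: 3 progress states + 1 absorbing accept = 4
Minimal DFA: 4 states


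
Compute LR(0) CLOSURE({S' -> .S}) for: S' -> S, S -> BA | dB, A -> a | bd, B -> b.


Start: S' -> .S
For each item with dot before a nonterminal B, add B -> .γ for every B-production
Closure: [S' -> .S, S -> .BA, S -> .dB, B -> .b]


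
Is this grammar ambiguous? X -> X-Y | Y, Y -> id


precedence layered via separate nonterminal Y: deterministic
Unambiguous


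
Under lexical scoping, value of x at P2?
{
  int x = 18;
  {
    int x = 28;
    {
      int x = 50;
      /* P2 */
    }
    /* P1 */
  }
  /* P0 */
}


x declared in the same block as P2
x = 50


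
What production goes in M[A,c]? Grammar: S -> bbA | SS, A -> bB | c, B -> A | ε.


For [A, c]: 'c' ∈ FIRST(c)
Entry: A -> c


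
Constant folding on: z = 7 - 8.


7 - 8 = -1 at compile time
Optimized: z = -1


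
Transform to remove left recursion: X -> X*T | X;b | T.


Left-recursive alternatives: X*T, X;b; non-recursive: T
Introduce X': X -> TX', X' -> *TX' | ;bX' | ε


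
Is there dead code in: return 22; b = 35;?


statement follows a return and is unreachable
Dead: 'b = 35'


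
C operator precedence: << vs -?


'-' is additive (level 9); '<<' is shift (level 8)
Higher level binds tighter
'-' has higher precedence than '<<'


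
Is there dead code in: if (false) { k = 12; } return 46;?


condition is constant false, so the whole block is unreachable
Dead: 'if (false) { k = 12; }'


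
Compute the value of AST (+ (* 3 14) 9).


Evaluate inner: (* 3 14) = 42
Evaluate root: (+ 42 9) = 51
Result: 51


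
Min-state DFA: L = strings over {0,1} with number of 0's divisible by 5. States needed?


Track (count of 0) mod 5: states 0..4, accept at 0
Minimal DFA: 5 states


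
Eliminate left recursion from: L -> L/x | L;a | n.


Left-recursive alternatives: L/x, L;a; non-recursive: n
Introduce L': L -> nL', L' -> /xL' | ;aL' | ε


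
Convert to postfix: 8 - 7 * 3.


* has higher precedence, evaluate 7*3 first
Postfix: 8 7 3 * -


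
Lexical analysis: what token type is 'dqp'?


Pattern: letter/underscore followed by alphanumerics, not a keyword
Type: IDENTIFIER


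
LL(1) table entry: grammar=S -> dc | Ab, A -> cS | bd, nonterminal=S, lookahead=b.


For [S, b]: 'b' ∈ FIRST(Ab)
Entry: S -> Ab


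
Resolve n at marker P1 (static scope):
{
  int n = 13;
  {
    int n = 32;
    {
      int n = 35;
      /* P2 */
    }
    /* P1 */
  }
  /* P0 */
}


n declared in the same block as P1
n = 32


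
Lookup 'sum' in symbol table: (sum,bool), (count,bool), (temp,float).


Lookup 'sum' → type bool


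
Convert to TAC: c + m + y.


Break into single-operator statements:
t1 = c + m
t2 = t1 + y


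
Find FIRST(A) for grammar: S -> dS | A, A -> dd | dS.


Per alternative of A: FIRST(dd) = {d}; FIRST(dS) = {d}
FIRST(A) = {d}


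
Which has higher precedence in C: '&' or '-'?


'-' is additive (level 9); '&' is bitwise AND (level 5)
Higher level binds tighter
'-' has higher precedence than '&'


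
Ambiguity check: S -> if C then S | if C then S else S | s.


dangling else: 'if C then if C then s else s' parses two ways
Ambiguous


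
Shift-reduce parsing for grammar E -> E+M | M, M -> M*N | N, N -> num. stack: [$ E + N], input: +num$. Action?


'N' (not preceded by M*) is the handle for M -> N
Action: reduce (M -> N)


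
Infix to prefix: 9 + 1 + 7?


left-to-right (same/higher precedence on left): tree is (+ (+ 9 1) 7)
Prefix: + + 9 1 7


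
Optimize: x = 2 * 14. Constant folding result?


2 * 14 = 28 at compile time
Optimized: x = 28


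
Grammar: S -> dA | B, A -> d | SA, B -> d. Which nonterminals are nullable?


A nonterminal is nullable iff some alternative derives ε (directly, or every symbol in it is nullable)
Nullable: {}


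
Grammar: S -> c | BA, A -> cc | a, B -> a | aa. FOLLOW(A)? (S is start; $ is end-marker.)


$ ∈ FOLLOW(S). For each A -> αBβ: add FIRST(β)\{ε} to FOLLOW(B); if β nullable, add FOLLOW(A).
FOLLOW(A) = {$}


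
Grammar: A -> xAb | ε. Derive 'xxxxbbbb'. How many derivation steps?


Derivation: A => xAb => xxAbb => xxxAbbb => xxxxAbbbb => xxxxbbbb
Steps: 5


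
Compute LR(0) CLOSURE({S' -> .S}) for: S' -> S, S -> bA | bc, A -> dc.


Start: S' -> .S
For each item with dot before a nonterminal B, add B -> .γ for every B-production
Closure: [S' -> .S, S -> .bA, S -> .bc]


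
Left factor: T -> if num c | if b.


Common prefix: 'if'
Factored: T -> if T', T' -> num c | b


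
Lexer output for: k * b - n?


Scan left to right, longest-match per lexeme
Tokens: ID(k), OP(*), ID(b), OP(-), ID(n)


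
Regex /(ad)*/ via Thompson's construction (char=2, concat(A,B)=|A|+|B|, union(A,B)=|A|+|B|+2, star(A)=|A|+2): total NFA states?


Syntax tree has 2 char leaf(s), 0 union(s), 1 star(s)
chars contribute 2×2 = 4; each union adds +2; each star adds +2
Total: 4 + 0 + 2 = 6 states


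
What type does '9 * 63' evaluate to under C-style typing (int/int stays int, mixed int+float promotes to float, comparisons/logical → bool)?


Operand types: int * int
Rule: mixed int/float promotes to float; int/int stays int
Result type: int


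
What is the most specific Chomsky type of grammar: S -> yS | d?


Right-linear: every RHS is a terminal or a terminal followed by one nonterminal
Classification: Type 3 (Regular)


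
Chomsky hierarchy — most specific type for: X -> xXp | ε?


Single nonterminal LHS, but x^n p^n is not regular
Classification: Type 2 (Context-Free)


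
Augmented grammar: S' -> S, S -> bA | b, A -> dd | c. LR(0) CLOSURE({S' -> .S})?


Start: S' -> .S
For each item with dot before a nonterminal B, add B -> .γ for every B-production
Closure: [S' -> .S, S -> .bA, S -> .b]


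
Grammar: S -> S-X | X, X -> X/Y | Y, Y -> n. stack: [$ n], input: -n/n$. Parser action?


'n' on top is the handle for Y -> n
Action: reduce (Y -> n)


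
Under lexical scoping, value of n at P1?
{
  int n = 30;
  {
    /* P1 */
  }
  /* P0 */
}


P1's block does not declare n; resolves to the enclosing declaration at depth 0
n = 30


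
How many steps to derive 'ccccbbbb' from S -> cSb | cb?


Derivation: S => cSb => ccSbb => cccSbbb => ccccbbbb
Steps: 4


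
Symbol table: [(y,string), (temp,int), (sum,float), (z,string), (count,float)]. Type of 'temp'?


Lookup 'temp' → type int


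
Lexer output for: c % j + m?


Scan left to right, longest-match per lexeme
Tokens: ID(c), OP(%), ID(j), OP(+), ID(m)


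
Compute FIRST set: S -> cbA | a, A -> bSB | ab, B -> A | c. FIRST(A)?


Per alternative of A: FIRST(bSB) = {b}; FIRST(ab) = {a}
FIRST(A) = {a, b}


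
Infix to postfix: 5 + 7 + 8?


Left to right (same or higher precedence on left)
Postfix: 5 7 + 8 +


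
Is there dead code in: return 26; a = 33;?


statement follows a return and is unreachable
Dead: 'a = 33'


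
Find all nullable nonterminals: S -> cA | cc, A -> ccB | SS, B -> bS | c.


A nonterminal is nullable iff some alternative derives ε (directly, or every symbol in it is nullable)
Nullable: {}


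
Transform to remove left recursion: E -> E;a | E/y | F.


Left-recursive alternatives: E;a, E/y; non-recursive: F
Introduce E': E -> FE', E' -> ;aE' | /yE' | ε


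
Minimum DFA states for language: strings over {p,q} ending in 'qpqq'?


Track the longest suffix of input matching a prefix of 'qpqq': 5 classes (prefixes of length 0..4)
Minimal DFA: 5 states


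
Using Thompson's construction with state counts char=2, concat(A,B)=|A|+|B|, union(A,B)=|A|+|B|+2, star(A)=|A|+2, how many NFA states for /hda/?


Syntax tree has 3 char leaf(s), 0 union(s), 0 star(s)
chars contribute 3×2 = 6; each union adds +2; each star adds +2
Total: 6 + 0 + 0 = 6 states


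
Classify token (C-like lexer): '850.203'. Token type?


Pattern: digits with a decimal point
Type: FLOAT_LITERAL


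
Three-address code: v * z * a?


Break into single-operator statements:
t1 = v * z
t2 = t1 * a


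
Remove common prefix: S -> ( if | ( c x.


Common prefix: '('
Factored: S -> ( S', S' -> if | c x


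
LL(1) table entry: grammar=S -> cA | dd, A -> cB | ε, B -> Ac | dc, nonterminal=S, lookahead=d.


For [S, d]: 'd' ∈ FIRST(dd)
Entry: S -> dd


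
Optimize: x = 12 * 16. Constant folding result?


12 * 16 = 192 at compile time
Optimized: x = 192


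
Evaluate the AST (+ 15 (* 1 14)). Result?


Evaluate inner: (* 1 14) = 14
Evaluate root: (+ 15 14) = 29
Result: 29


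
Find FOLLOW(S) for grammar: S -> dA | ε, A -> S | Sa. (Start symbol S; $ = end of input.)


$ ∈ FOLLOW(S). For each A -> αBβ: add FIRST(β)\{ε} to FOLLOW(B); if β nullable, add FOLLOW(A).
FOLLOW(S) = {$, a}


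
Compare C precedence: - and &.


'-' is additive (level 9); '&' is bitwise AND (level 5)
Higher level binds tighter
'-' has higher precedence than '&'


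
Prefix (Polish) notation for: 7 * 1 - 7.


left-to-right (same/higher precedence on left): tree is (- (* 7 1) 7)
Prefix: - * 7 1 7


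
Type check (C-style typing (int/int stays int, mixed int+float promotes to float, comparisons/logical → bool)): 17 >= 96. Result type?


Operand types: int >= int
Rule: comparison yields bool
Result type: bool


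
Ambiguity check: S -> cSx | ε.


balanced c^n…x^n: each string has a unique parse
Unambiguous


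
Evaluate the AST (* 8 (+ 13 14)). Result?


Evaluate inner: (+ 13 14) = 27
Evaluate root: (* 8 27) = 216
Result: 216


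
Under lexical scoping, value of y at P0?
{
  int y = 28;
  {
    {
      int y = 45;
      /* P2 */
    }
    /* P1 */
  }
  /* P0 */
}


y declared in the same block as P0
y = 28


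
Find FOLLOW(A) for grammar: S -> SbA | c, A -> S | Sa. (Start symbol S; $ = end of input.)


$ ∈ FOLLOW(S). For each A -> αBβ: add FIRST(β)\{ε} to FOLLOW(B); if β nullable, add FOLLOW(A).
FOLLOW(A) = {$, a, b}


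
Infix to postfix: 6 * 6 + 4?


Left to right (same or higher precedence on left)
Postfix: 6 6 * 4 +


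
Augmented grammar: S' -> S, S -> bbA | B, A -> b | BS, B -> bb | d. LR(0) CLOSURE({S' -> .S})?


Start: S' -> .S
For each item with dot before a nonterminal B, add B -> .γ for every B-production
Closure: [S' -> .S, S -> .bbA, S -> .B, B -> .bb, B -> .d]


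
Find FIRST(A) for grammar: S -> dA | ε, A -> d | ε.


Per alternative of A: FIRST(d) = {d}; FIRST(ε) = {ε}
FIRST(A) = {d, ε}


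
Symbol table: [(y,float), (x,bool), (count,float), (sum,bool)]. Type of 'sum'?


Lookup 'sum' → type bool


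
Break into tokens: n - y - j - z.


Scan left to right, longest-match per lexeme
Tokens: ID(n), OP(-), ID(y), OP(-), ID(j), OP(-), ID(z)


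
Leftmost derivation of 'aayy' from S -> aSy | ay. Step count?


Derivation: S => aSy => aayy
Steps: 2


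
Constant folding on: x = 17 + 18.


17 + 18 = 35 at compile time
Optimized: x = 35


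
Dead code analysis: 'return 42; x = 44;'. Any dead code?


statement follows a return and is unreachable
Dead: 'x = 44'


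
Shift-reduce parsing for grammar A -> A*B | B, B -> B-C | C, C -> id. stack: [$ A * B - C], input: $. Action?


handle 'B-C' on top
Action: reduce (B -> B-C)


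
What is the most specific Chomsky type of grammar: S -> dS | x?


Right-linear: every RHS is a terminal or a terminal followed by one nonterminal
Classification: Type 3 (Regular)


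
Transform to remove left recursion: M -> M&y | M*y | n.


Left-recursive alternatives: M&y, M*y; non-recursive: n
Introduce M': M -> nM', M' -> &yM' | *yM' | ε


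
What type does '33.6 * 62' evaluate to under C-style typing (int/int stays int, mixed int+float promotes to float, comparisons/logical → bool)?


Operand types: float * int
Rule: mixed int/float promotes to float; int/int stays int
Result type: float


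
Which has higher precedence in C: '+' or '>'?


'+' is additive (level 9); '>' is relational (level 7)
Higher level binds tighter
'+' has higher precedence than '>'


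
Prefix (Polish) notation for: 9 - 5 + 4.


left-to-right (same/higher precedence on left): tree is (+ (- 9 5) 4)
Prefix: + - 9 5 4


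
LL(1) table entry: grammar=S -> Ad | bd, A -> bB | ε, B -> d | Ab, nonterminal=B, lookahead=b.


For [B, b]: 'b' ∈ FIRST(Ab)
Entry: B -> Ab


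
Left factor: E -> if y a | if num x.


Common prefix: 'if'
Factored: E -> if E', E' -> y a | num x


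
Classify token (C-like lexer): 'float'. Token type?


Pattern: reserved word
Type: KEYWORD


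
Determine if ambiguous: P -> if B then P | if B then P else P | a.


dangling else: 'if B then if B then a else a' parses two ways
Ambiguous


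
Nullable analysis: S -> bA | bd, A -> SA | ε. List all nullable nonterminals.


A nonterminal is nullable iff some alternative derives ε (directly, or every symbol in it is nullable)
Nullable: {A}


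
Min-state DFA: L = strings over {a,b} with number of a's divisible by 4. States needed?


Track (count of a) mod 4: states 0..3, accept at 0
Minimal DFA: 4 states


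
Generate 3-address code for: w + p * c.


Break into single-operator statements:
t1 = p * c
t2 = w + t1


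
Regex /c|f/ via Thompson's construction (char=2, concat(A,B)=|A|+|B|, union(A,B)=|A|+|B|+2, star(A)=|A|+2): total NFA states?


Syntax tree has 2 char leaf(s), 1 union(s), 0 star(s)
chars contribute 2×2 = 4; each union adds +2; each star adds +2
Total: 4 + 2 + 0 = 6 states


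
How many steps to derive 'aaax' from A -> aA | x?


Derivation: A => aA => aaA => aaaA => aaax
Steps: 4


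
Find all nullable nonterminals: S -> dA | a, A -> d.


A nonterminal is nullable iff some alternative derives ε (directly, or every symbol in it is nullable)
Nullable: {}


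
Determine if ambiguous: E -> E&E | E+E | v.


'v&v+v' has two parse trees (no precedence encoded between & and +)
Ambiguous


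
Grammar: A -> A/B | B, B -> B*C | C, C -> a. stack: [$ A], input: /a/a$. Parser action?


shift '/' to continue A -> A/B
Action: shift


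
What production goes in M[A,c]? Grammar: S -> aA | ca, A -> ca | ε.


For [A, c]: 'c' ∈ FIRST(ca)
Entry: A -> ca


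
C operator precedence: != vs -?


'-' is additive (level 9); '!=' is equality (level 6)
Higher level binds tighter
'-' has higher precedence than '!='


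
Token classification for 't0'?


Pattern: letter/underscore followed by alphanumerics, not a keyword
Type: IDENTIFIER


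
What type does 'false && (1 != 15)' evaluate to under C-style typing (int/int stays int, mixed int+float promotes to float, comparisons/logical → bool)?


Operand types: bool && bool
Rule: logical operators take bool operands and yield bool
Result type: bool


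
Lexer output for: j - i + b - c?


Scan left to right, longest-match per lexeme
Tokens: ID(j), OP(-), ID(i), OP(+), ID(b), OP(-), ID(c)


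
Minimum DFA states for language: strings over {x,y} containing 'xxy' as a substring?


KMP-style automaton: 3 progress states + 1 absorbing accept = 4
Minimal DFA: 4 states


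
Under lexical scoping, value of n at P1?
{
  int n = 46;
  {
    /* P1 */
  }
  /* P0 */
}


P1's block does not declare n; resolves to the enclosing declaration at depth 0
n = 46


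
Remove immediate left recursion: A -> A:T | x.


Left-recursive alternatives: A:T; non-recursive: x
Introduce A': A -> xA', A' -> :TA' | ε


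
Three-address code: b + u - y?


Break into single-operator statements:
t1 = b + u
t2 = t1 - y


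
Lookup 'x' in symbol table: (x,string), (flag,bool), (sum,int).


Lookup 'x' → type string


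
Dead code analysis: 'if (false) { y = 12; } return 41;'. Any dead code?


condition is constant false, so the whole block is unreachable
Dead: 'if (false) { y = 12; }'


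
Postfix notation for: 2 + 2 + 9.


Left to right (same or higher precedence on left)
Postfix: 2 2 + 9 +


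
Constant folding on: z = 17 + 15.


17 + 15 = 32 at compile time
Optimized: z = 32


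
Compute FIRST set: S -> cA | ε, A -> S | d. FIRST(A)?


Per alternative of A: FIRST(S) = {c, ε}; FIRST(d) = {d}
FIRST(A) = {c, d, ε}


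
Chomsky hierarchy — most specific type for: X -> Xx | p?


Left-linear: every RHS is a terminal or one nonterminal followed by a terminal
Classification: Type 3 (Regular)


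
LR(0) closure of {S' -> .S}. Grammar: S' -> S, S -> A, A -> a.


Start: S' -> .S
For each item with dot before a nonterminal B, add B -> .γ for every B-production
Closure: [S' -> .S, S -> .A, A -> .a]


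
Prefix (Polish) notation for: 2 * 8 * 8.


left-to-right (same/higher precedence on left): tree is (* (* 2 8) 8)
Prefix: * * 2 8 8


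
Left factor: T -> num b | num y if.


Common prefix: 'num'
Factored: T -> num T', T' -> b | y if


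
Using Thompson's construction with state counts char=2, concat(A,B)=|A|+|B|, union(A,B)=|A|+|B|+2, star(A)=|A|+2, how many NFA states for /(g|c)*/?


Syntax tree has 2 char leaf(s), 1 union(s), 1 star(s)
chars contribute 2×2 = 4; each union adds +2; each star adds +2
Total: 4 + 2 + 2 = 8 states


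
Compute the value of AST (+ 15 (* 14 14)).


Evaluate inner: (* 14 14) = 196
Evaluate root: (+ 15 196) = 211
Result: 211


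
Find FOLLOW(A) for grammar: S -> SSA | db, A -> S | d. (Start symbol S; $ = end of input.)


$ ∈ FOLLOW(S). For each A -> αBβ: add FIRST(β)\{ε} to FOLLOW(B); if β nullable, add FOLLOW(A).
FOLLOW(A) = {$, d}


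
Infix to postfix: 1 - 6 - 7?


Left to right (same or higher precedence on left)
Postfix: 1 6 - 7 -


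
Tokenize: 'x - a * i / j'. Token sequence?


Scan left to right, longest-match per lexeme
Tokens: ID(x), OP(-), ID(a), OP(*), ID(i), OP(/), ID(j)


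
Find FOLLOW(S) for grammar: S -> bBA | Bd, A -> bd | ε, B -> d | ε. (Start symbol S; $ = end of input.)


$ ∈ FOLLOW(S). For each A -> αBβ: add FIRST(β)\{ε} to FOLLOW(B); if β nullable, add FOLLOW(A).
FOLLOW(S) = {$}


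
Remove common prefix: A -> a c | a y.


Common prefix: 'a'
Factored: A -> a A', A' -> c | y


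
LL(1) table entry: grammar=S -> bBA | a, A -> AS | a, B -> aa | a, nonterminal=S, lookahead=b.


For [S, b]: 'b' ∈ FIRST(bBA)
Entry: S -> bBA


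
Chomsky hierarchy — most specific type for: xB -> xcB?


LHS has context (more than one symbol) and |LHS| ≤ |RHS|
Classification: Type 1 (Context-Sensitive)


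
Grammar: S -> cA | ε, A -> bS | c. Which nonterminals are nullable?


A nonterminal is nullable iff some alternative derives ε (directly, or every symbol in it is nullable)
Nullable: {S}


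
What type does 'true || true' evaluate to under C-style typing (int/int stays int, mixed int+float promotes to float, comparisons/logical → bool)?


Operand types: bool || bool
Rule: logical operators take bool operands and yield bool
Result type: bool


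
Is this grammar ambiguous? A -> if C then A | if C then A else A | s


dangling else: 'if C then if C then s else s' parses two ways
Ambiguous


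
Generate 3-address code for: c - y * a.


Break into single-operator statements:
t1 = y * a
t2 = c - t1


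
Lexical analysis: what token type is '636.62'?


Pattern: digits with a decimal point
Type: FLOAT_LITERAL


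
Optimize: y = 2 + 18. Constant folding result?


2 + 18 = 20 at compile time
Optimized: y = 20


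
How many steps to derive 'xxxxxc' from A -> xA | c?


Derivation: A => xA => xxA => xxxA => xxxxA => xxxxxA => xxxxxc
Steps: 6


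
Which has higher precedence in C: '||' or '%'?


'%' is multiplicative (level 10); '||' is logical OR (level 1)
Higher level binds tighter
'%' has higher precedence than '||'


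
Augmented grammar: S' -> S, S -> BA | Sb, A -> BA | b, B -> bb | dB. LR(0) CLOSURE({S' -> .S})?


Start: S' -> .S
For each item with dot before a nonterminal B, add B -> .γ for every B-production
Closure: [S' -> .S, S -> .BA, S -> .Sb, B -> .bb, B -> .dB]


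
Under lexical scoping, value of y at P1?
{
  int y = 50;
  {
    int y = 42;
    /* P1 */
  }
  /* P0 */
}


y declared in the same block as P1
y = 42


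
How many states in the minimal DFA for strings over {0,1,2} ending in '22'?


Track the longest suffix of input matching a prefix of '22': 3 classes (prefixes of length 0..2)
Minimal DFA: 3 states


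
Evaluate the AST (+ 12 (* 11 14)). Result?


Evaluate inner: (* 11 14) = 154
Evaluate root: (+ 12 154) = 166
Result: 166


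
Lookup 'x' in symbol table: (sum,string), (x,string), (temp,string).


Lookup 'x' → type string
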